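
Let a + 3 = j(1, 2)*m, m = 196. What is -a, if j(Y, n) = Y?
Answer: -193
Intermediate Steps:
a = 193 (a = -3 + 1*196 = -3 + 196 = 193)
-a = -1*193 = -193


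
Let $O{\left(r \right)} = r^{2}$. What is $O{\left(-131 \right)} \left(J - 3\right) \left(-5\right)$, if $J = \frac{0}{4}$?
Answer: $257415$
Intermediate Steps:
$J = 0$ ($J = 0 \cdot \frac{1}{4} = 0$)
$O{\left(-131 \right)} \left(J - 3\right) \left(-5\right) = \left(-131\right)^{2} \left(0 - 3\right) \left(-5\right) = 17161 \left(\left(-3\right) \left(-5\right)\right) = 17161 \cdot 15 = 257415$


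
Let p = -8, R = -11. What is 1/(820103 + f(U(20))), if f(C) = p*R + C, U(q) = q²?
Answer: 1/820591 ≈ 1.2186e-6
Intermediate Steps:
f(C) = 88 + C (f(C) = -8*(-11) + C = 88 + C)
1/(820103 + f(U(20))) = 1/(820103 + (88 + 20²)) = 1/(820103 + (88 + 400)) = 1/(820103 + 488) = 1/820591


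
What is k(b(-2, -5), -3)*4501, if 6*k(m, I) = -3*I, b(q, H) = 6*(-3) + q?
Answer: 13503/2 ≈ 6751.5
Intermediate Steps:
b(q, H) = -18 + q
k(m, I) = -I/2 (k(m, I) = (-3*I)/6 = -I/2)
k(b(-2, -5), -3)*4501 = -1/2*(-3)*4501 = (3/2)*4501 = 13503/2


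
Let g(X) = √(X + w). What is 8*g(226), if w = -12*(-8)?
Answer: 8*√322 ≈ 143.55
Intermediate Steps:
w = 96
g(X) = √(96 + X) (g(X) = √(X + 96) = √(96 + X))
8*g(226) = 8*√(96 + 226) = 8*√322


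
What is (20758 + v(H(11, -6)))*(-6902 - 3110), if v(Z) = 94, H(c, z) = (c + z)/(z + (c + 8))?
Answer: -208770224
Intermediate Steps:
H(c, z) = (c + z)/(8 + c + z) (H(c, z) = (c + z)/(z + (8 + c)) = (c + z)/(8 + c + z))
(20758 + v(H(11, -6)))*(-6902 - 3110) = (20758 + 94)*(-6902 - 3110) = 20852*(-10012) = -208770224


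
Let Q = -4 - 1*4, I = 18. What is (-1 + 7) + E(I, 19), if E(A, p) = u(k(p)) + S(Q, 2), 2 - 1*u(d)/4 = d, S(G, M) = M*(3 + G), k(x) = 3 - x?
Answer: 68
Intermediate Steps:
Q = -8 (Q = -4 - 4 = -8)
u(d) = 8 - 4*d
E(A, p) = -14 + 4*p (E(A, p) = (8 - 4*(3 - p)) + 2*(3 - 8) = (8 + (-12 + 4*p)) + 2*(-5) = (-4 + 4*p) - 10 = -14 + 4*p)
(-1 + 7) + E(I, 19) = (-1 + 7) + (-14 + 4*19) = 6 + (-14 + 76) = 6 + 62 = 68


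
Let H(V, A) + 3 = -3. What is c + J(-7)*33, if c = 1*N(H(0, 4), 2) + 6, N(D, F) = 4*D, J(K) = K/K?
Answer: 15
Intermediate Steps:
J(K) = 1
H(V, A) = -6 (H(V, A) = -3 - 3 = -6)
c = -18 (c = 1*(4*(-6)) + 6 = 1*(-24) + 6 = -24 + 6 = -18)
c + J(-7)*33 = -18 + 1*33 = -18 + 33 = 15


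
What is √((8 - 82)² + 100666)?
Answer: √106142 ≈ 325.79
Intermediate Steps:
√((8 - 82)² + 100666) = √((-74)² + 100666) = √(5476 + 100666) = √106142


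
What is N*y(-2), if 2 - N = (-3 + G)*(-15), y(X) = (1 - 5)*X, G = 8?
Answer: 616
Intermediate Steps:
y(X) = -4*X
N = 77 (N = 2 - (-3 + 8)*(-15) = 2 - 5*(-15) = 2 - 1*(-75) = 2 + 75 = 77)
N*y(-2) = 77*(-4*(-2)) = 77*8 = 616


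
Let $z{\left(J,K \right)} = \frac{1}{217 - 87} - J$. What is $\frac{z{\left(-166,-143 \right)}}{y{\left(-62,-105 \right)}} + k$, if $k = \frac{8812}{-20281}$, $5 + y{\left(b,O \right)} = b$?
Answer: $- \frac{514436781}{176647510} \approx -2.9122$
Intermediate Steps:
$y{\left(b,O \right)} = -5 + b$
$k = - \frac{8812}{20281}$ ($k = 8812 \left(- \frac{1}{20281}\right) = - \frac{8812}{20281} \approx -0.4345$)
$z{\left(J,K \right)} = \frac{1}{130} - J$
$\frac{z{\left(-166,-143 \right)}}{y{\left(-62,-105 \right)}} + k = \frac{\frac{1}{130} - -166}{-5 - 62} - \frac{8812}{20281} = \frac{\frac{1}{130} + 166}{-67} - \frac{8812}{20281} = \frac{21581}{130} \left(- \frac{1}{67}\right) - \frac{8812}{20281} = - \frac{21581}{8710} - \frac{8812}{20281} = - \frac{514436781}{176647510}$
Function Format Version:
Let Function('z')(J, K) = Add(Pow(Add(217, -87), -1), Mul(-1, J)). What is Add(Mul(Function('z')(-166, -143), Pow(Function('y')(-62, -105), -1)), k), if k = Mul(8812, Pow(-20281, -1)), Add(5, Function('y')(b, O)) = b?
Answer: Rational(-514436781, 176647510) ≈ -2.9122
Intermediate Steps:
Function('y')(b, O) = Add(-5, b)
k = Rational(-8812, 20281) (k = Mul(8812, Rational(-1, 20281)) = Rational(-8812, 20281) ≈ -0.43450)
Function('z')(J, K) = Add(Rational(1, 130), Mul(-1, J)) (Function('z')(J, K) = Add(Pow(130, -1), Mul(-1, J)) = Add(Rational(1, 130), Mul(-1, J)))
Add(Mul(Function('z')(-166, -143), Pow(Function('y')(-62, -105), -1)), k) = Add(Mul(Add(Rational(1, 130), Mul(-1, -166)), Pow(Add(-5, -62), -1)), Rational(-8812, 20281)) = Add(Mul(Add(Rational(1, 130), 166), Pow(-67, -1)), Rational(-8812, 20281)) = Add(Mul(Rational(21581, 130), Rational(-1, 67)), Rational(-8812, 20281)) = Add(Rational(-21581, 8710), Rational(-8812, 20281)) = Rational(-514436781, 176647510)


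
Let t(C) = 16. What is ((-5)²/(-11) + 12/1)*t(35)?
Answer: 1712/11 ≈ 155.64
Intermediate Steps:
((-5)²/(-11) + 12/1)*t(35) = ((-5)²/(-11) + 12/1)*16 = (25*(-1/11) + 12*1)*16 = (-25/11 + 12)*16 = (107/11)*16 = 1712/11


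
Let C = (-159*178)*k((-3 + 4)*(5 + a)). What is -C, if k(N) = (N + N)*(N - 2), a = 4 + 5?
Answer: 9509472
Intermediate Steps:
a = 9
k(N) = 2*N*(-2 + N) (k(N) = (2*N)*(-2 + N) = 2*N*(-2 + N))
C = -9509472 (C = (-159*178)*(2*((-3 + 4)*(5 + 9))*(-2 + (-3 + 4)*(5 + 9))) = -56604*1*14*(-2 + 1*14) = -56604*14*(-2 + 14) = -56604*14*12 = -28302*336 = -9509472)
-C = -1*(-9509472) = 9509472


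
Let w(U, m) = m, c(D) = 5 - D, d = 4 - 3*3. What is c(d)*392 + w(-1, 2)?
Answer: 3922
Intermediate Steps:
d = -5 (d = 4 - 9 = -5)
c(d)*392 + w(-1, 2) = (5 - 1*(-5))*392 + 2 = (5 + 5)*392 + 2 = 10*392 + 2 = 3920 + 2 = 3922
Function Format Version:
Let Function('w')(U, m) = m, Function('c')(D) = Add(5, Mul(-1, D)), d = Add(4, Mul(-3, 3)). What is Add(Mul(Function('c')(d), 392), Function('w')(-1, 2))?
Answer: 3922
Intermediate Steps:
d = -5 (d = Add(4, -9) = -5)
Add(Mul(Function('c')(d), 392), Function('w')(-1, 2)) = Add(Mul(Add(5, Mul(-1, -5)), 392), 2) = Add(Mul(Add(5, 5), 392), 2) = Add(Mul(10, 392), 2) = Add(3920, 2) = 3922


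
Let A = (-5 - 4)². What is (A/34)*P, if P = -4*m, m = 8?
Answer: -1296/17 ≈ -76.235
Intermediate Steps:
P = -32 (P = -4*8 = -32)
A = 81 (A = (-9)² = 81)
(A/34)*P = (81/34)*(-32) = -1296/17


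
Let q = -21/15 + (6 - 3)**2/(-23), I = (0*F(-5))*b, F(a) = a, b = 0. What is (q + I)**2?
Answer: 42436/13225 ≈ 3.2088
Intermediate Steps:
I = 0 (I = (0*(-5))*0 = 0*0 = 0)
q = -206/115 (q = -21*1/15 + 3**2*(-1/23) = -7/5 + 9*(-1/23) = -7/5 - 9/23 = -206/115 ≈ -1.7913)
(q + I)**2 = (-206/115 + 0)**2 = (-206/115)**2 = 42436/13225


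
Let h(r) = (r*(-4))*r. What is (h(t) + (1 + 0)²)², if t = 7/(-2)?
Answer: 2304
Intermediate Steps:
t = -7/2 (t = 7*(-½) = -7/2 ≈ -3.5000)
h(r) = -4*r² (h(r) = (-4*r)*r = -4*r²)
(h(t) + (1 + 0)²)² = (-4*(-7/2)² + (1 + 0)²)² = (-4*49/4 + 1²)² = (-49 + 1)² = (-48)² = 2304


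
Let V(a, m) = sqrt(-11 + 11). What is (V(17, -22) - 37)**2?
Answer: 1369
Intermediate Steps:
V(a, m) = 0 (V(a, m) = sqrt(0) = 0)
(V(17, -22) - 37)**2 = (0 - 37)**2 = (-37)**2 = 1369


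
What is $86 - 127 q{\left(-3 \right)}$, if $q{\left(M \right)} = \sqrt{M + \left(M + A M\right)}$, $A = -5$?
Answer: $-295$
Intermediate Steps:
$q{\left(M \right)} = \sqrt{3} \sqrt{- M}$ ($q{\left(M \right)} = \sqrt{M + \left(M - 5 M\right)} = \sqrt{M - 4 M} = \sqrt{- 3 M} = \sqrt{3} \sqrt{- M}$)
$86 - 127 q{\left(-3 \right)} = 86 - 127 \sqrt{3} \sqrt{\left(-1\right) \left(-3\right)} = 86 - 127 \sqrt{3} \sqrt{3} = 86 - 381 = -295$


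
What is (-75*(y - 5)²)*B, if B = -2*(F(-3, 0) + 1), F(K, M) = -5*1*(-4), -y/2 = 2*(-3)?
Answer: 154350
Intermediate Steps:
y = 12 (y = -4*(-3) = -2*(-6) = 12)
F(K, M) = 20 (F(K, M) = -5*(-4) = 20)
B = -42 (B = -2*(20 + 1) = -2*21 = -42)
(-75*(y - 5)²)*B = -75*(12 - 5)²*(-42) = -75*7²*(-42) = -75*49*(-42) = -3675*(-42) = 154350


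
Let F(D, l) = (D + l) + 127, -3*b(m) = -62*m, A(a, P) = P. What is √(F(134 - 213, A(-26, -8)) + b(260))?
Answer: 4*√3045/3 ≈ 73.575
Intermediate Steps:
b(m) = 62*m/3 (b(m) = -(-62)*m/3 = 62*m/3)
F(D, l) = 127 + D + l
√(F(134 - 213, A(-26, -8)) + b(260)) = √((127 + (134 - 213) - 8) + (62/3)*260) = √((127 - 79 - 8) + 16120/3) = √(40 + 16120/3) = √(16240/3) = 4*√3045/3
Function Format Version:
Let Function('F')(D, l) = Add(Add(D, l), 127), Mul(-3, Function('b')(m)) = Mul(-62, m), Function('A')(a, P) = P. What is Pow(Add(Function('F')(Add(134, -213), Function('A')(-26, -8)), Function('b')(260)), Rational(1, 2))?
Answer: Mul(Rational(4, 3), Pow(3045, Rational(1, 2))) ≈ 73.575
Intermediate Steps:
Function('b')(m) = Mul(Rational(62, 3), m) (Function('b')(m) = Mul(Rational(-1, 3), Mul(-62, m)) = Mul(Rational(62, 3), m))
Function('F')(D, l) = Add(127, D, l)
Pow(Add(Function('F')(Add(134, -213), Function('A')(-26, -8)), Function('b')(260)), Rational(1, 2)) = Pow(Add(Add(127, Add(134, -213), -8), Mul(Rational(62, 3), 260)), Rational(1, 2)) = Pow(Add(Add(127, -79, -8), Rational(16120, 3)), Rational(1, 2)) = Pow(Add(40, Rational(16120, 3)), Rational(1, 2)) = Pow(Rational(16240, 3), Rational(1, 2)) = Mul(Rational(4, 3), Pow(3045, Rational(1, 2)))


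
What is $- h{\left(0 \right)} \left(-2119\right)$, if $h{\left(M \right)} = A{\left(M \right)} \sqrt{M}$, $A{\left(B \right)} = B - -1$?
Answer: $0$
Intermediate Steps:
$A{\left(B \right)} = 1 + B$ ($A{\left(B \right)} = B + 1 = 1 + B$)
$h{\left(M \right)} = \sqrt{M} \left(1 + M\right)$ ($h{\left(M \right)} = \left(1 + M\right) \sqrt{M} = \sqrt{M} \left(1 + M\right)$)
$- h{\left(0 \right)} \left(-2119\right) = - \sqrt{0} \left(1 + 0\right) \left(-2119\right) = - 0 \cdot 1 \left(-2119\right) = - 0 \left(-2119\right) = \left(-1\right) 0 = 0$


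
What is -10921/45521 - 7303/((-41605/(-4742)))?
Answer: -1576884198551/1893901205 ≈ -832.61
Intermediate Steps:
-10921/45521 - 7303/((-41605/(-4742))) = -10921*1/45521 - 7303/((-41605*(-1/4742))) = -10921/45521 - 7303/41605/4742 = -10921/45521 - 7303*4742/41605 = -10921/45521 - 34630826/41605 = -1576884198551/1893901205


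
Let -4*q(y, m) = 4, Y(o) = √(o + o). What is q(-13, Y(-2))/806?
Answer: -1/806 ≈ -0.0012407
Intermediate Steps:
Y(o) = √2*√o (Y(o) = √(2*o) = √2*√o)
q(y, m) = -1 (q(y, m) = -¼*4 = -1)
q(-13, Y(-2))/806 = -1/806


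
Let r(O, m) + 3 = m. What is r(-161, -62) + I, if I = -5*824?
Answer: -4185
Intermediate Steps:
I = -4120
r(O, m) = -3 + m
r(-161, -62) + I = (-3 - 62) - 4120 = -65 - 4120 = -4185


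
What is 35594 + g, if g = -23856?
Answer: 11738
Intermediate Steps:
35594 + g = 35594 - 23856 = 11738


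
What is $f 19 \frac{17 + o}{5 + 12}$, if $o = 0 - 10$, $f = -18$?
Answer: $- \frac{2394}{17} \approx -140.82$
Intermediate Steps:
$o = -10$ ($o = 0 - 10 = -10$)
$f 19 \frac{17 + o}{5 + 12} = \left(-18\right) 19 \frac{17 - 10}{5 + 12} = - 342 \cdot \frac{7}{17} = - 342 \cdot 7 \cdot \frac{1}{17} = \left(-342\right) \frac{7}{17} = - \frac{2394}{17}$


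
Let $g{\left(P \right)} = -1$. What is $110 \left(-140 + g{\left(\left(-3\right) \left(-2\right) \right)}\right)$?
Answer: $-15510$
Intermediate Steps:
$110 \left(-140 + g{\left(\left(-3\right) \left(-2\right) \right)}\right) = 110 \left(-140 - 1\right) = 110 \left(-141\right) = -15510$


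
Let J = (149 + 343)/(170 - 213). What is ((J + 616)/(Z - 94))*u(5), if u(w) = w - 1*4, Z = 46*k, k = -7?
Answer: -6499/4472 ≈ -1.4533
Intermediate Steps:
J = -492/43 (J = 492/(-43) = 492*(-1/43) = -492/43 ≈ -11.442)
Z = -322 (Z = 46*(-7) = -322)
u(w) = -4 + w (u(w) = w - 4 = -4 + w)
((J + 616)/(Z - 94))*u(5) = ((-492/43 + 616)/(-322 - 94))*(-4 + 5) = ((25996/43)/(-416))*1 = ((25996/43)*(-1/416))*1 = -6499/4472*1 = -6499/4472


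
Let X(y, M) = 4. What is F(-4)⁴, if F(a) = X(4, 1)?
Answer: 256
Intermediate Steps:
F(a) = 4
F(-4)⁴ = 4⁴ = 256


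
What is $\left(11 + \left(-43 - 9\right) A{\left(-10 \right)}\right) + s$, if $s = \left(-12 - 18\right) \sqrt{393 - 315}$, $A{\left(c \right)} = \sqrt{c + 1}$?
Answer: $11 - 156 i - 30 \sqrt{78} \approx -253.95 - 156.0 i$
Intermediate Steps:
$A{\left(c \right)} = \sqrt{1 + c}$
$s = - 30 \sqrt{78}$ ($s = \left(-12 - 18\right) \sqrt{78} = - 30 \sqrt{78} \approx -264.95$)
$\left(11 + \left(-43 - 9\right) A{\left(-10 \right)}\right) + s = \left(11 + \left(-43 - 9\right) \sqrt{1 - 10}\right) - 30 \sqrt{78} = \left(11 - 52 \sqrt{-9}\right) - 30 \sqrt{78} = \left(11 - 52 \cdot 3 i\right) - 30 \sqrt{78} = \left(11 - 156 i\right) - 30 \sqrt{78} = 11 - 156 i - 30 \sqrt{78}$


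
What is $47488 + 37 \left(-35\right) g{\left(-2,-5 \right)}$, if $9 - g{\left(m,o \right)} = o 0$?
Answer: $35833$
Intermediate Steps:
$g{\left(m,o \right)} = 9$ ($g{\left(m,o \right)} = 9 - o 0 = 9 - 0 = 9 + 0 = 9$)
$47488 + 37 \left(-35\right) g{\left(-2,-5 \right)} = 47488 + 37 \left(-35\right) 9 = 47488 - 11655 = 35833$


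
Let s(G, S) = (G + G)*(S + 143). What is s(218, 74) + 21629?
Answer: 116241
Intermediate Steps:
s(G, S) = 2*G*(143 + S) (s(G, S) = (2*G)*(143 + S) = 2*G*(143 + S))
s(218, 74) + 21629 = 2*218*(143 + 74) + 21629 = 2*218*217 + 21629 = 94612 + 21629 = 116241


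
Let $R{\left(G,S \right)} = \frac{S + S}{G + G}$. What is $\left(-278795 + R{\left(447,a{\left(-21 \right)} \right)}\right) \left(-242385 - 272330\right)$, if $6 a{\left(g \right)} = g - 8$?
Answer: $\frac{384866930242585}{2682} \approx 1.435 \cdot 10^{11}$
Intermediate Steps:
$a{\left(g \right)} = - \frac{4}{3} + \frac{g}{6}$ ($a{\left(g \right)} = \frac{g - 8}{6} = \frac{-8 + g}{6} = - \frac{4}{3} + \frac{g}{6}$)
$R{\left(G,S \right)} = \frac{S}{G}$ ($R{\left(G,S \right)} = \frac{2 S}{2 G} = 2 S \frac{1}{2 G} = \frac{S}{G}$)
$\left(-278795 + R{\left(447,a{\left(-21 \right)} \right)}\right) \left(-242385 - 272330\right) = \left(-278795 + \frac{- \frac{4}{3} + \frac{1}{6} \left(-21\right)}{447}\right) \left(-242385 - 272330\right) = \left(-278795 + \left(- \frac{4}{3} - \frac{7}{2}\right) \frac{1}{447}\right) \left(-514715\right) = \left(-278795 - \frac{29}{2682}\right) \left(-514715\right) = \left(- \frac{747728219}{2682}\right) \left(-514715\right) = \frac{384866930242585}{2682}$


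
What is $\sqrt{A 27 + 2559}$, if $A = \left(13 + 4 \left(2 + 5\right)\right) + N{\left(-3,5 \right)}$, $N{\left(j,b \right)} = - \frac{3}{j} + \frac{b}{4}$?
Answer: $\frac{\sqrt{14907}}{2} \approx 61.047$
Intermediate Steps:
$N{\left(j,b \right)} = - \frac{3}{j} + \frac{b}{4}$ ($N{\left(j,b \right)} = - \frac{3}{j} + b \frac{1}{4} = - \frac{3}{j} + \frac{b}{4}$)
$A = \frac{173}{4}$ ($A = \left(13 + 4 \left(2 + 5\right)\right) + \left(- \frac{3}{-3} + \frac{1}{4} \cdot 5\right) = \left(13 + 4 \cdot 7\right) + \left(\left(-3\right) \left(- \frac{1}{3}\right) + \frac{5}{4}\right) = \left(13 + 28\right) + \left(1 + \frac{5}{4}\right) = 41 + \frac{9}{4} = \frac{173}{4} \approx 43.25$)
$\sqrt{A 27 + 2559} = \sqrt{\frac{173}{4} \cdot 27 + 2559} = \sqrt{\frac{4671}{4} + 2559} = \sqrt{\frac{14907}{4}} = \frac{\sqrt{14907}}{2}$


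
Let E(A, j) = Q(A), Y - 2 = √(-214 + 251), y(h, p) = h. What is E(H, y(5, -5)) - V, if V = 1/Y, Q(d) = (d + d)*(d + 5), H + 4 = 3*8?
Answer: 33002/33 - √37/33 ≈ 999.88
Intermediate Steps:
H = 20 (H = -4 + 3*8 = -4 + 24 = 20)
Q(d) = 2*d*(5 + d) (Q(d) = (2*d)*(5 + d) = 2*d*(5 + d))
Y = 2 + √37 (Y = 2 + √(-214 + 251) = 2 + √37 ≈ 8.0828)
E(A, j) = 2*A*(5 + A)
V = 1/(2 + √37) ≈ 0.12372
E(H, y(5, -5)) - V = 2*20*(5 + 20) - (-2/33 + √37/33) = 2*20*25 + (2/33 - √37/33) = 1000 + (2/33 - √37/33) = 33002/33 - √37/33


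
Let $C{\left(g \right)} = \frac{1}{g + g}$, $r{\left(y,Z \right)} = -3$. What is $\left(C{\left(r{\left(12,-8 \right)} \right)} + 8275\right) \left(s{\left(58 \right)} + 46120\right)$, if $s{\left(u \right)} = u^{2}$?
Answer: $\frac{1228415558}{3} \approx 4.0947 \cdot 10^{8}$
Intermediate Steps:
$C{\left(g \right)} = \frac{1}{2 g}$
$\left(C{\left(r{\left(12,-8 \right)} \right)} + 8275\right) \left(s{\left(58 \right)} + 46120\right) = \left(\frac{1}{2 \left(-3\right)} + 8275\right) \left(58^{2} + 46120\right) = \left(\frac{1}{2} \left(- \frac{1}{3}\right) + 8275\right) \left(3364 + 46120\right) = \left(- \frac{1}{6} + 8275\right) 49484 = \frac{49649}{6} \cdot 49484 = \frac{1228415558}{3}$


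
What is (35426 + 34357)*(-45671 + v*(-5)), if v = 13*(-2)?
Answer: -3177987603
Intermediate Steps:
v = -26
(35426 + 34357)*(-45671 + v*(-5)) = (35426 + 34357)*(-45671 - 26*(-5)) = 69783*(-45671 + 130) = 69783*(-45541) = -3177987603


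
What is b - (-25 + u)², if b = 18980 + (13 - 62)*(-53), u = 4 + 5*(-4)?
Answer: 19896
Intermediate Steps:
u = -16 (u = 4 - 20 = -16)
b = 21577 (b = 18980 - 49*(-53) = 18980 + 2597 = 21577)
b - (-25 + u)² = 21577 - (-25 - 16)² = 21577 - 1*(-41)² = 21577 - 1*1681 = 21577 - 1681 = 19896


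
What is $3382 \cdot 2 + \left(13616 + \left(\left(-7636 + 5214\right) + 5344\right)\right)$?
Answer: $23302$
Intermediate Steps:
$3382 \cdot 2 + \left(13616 + \left(\left(-7636 + 5214\right) + 5344\right)\right) = 6764 + \left(13616 + \left(-2422 + 5344\right)\right) = 6764 + \left(13616 + 2922\right) = 6764 + 16538 = 23302$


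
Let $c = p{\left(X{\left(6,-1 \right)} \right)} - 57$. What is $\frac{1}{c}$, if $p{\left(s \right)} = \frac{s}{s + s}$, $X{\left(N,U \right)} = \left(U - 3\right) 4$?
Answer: $- \frac{2}{113} \approx -0.017699$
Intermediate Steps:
$X{\left(N,U \right)} = -12 + 4 U$ ($X{\left(N,U \right)} = \left(-3 + U\right) 4 = -12 + 4 U$)
$p{\left(s \right)} = \frac{1}{2}$ ($p{\left(s \right)} = \frac{s}{2 s} = \frac{1}{2 s} s = \frac{1}{2}$)
$c = - \frac{113}{2}$ ($c = \frac{1}{2} - 57 = - \frac{113}{2} \approx -56.5$)
$\frac{1}{c} = \frac{1}{- \frac{113}{2}} = - \frac{2}{113}$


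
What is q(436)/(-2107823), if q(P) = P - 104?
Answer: -332/2107823 ≈ -0.00015751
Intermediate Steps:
q(P) = -104 + P
q(436)/(-2107823) = (-104 + 436)/(-2107823) = 332*(-1/2107823) = -332/2107823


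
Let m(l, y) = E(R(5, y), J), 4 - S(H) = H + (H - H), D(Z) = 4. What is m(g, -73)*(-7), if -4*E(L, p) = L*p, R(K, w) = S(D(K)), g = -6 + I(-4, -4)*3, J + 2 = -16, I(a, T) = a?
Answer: 0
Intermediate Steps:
J = -18 (J = -2 - 16 = -18)
S(H) = 4 - H (S(H) = 4 - (H + (H - H)) = 4 - (H + 0) = 4 - H)
g = -18 (g = -6 - 4*3 = -6 - 12 = -18)
R(K, w) = 0 (R(K, w) = 4 - 1*4 = 4 - 4 = 0)
E(L, p) = -L*p/4
m(l, y) = 0 (m(l, y) = -¼*0*(-18) = 0)
m(g, -73)*(-7) = 0*(-7) = 0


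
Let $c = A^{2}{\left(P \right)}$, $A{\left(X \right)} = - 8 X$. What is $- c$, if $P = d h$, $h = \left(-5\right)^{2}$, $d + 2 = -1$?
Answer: $-360000$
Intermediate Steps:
$d = -3$ ($d = -2 - 1 = -3$)
$h = 25$
$P = -75$ ($P = \left(-3\right) 25 = -75$)
$c = 360000$ ($c = \left(\left(-8\right) \left(-75\right)\right)^{2} = 600^{2} = 360000$)
$- c = \left(-1\right) 360000 = -360000$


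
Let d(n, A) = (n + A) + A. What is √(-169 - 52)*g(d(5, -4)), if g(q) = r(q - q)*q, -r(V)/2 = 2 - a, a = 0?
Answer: 12*I*√221 ≈ 178.39*I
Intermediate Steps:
r(V) = -4 (r(V) = -2*(2 - 1*0) = -2*(2 + 0) = -2*2 = -4)
d(n, A) = n + 2*A (d(n, A) = (A + n) + A = n + 2*A)
g(q) = -4*q
√(-169 - 52)*g(d(5, -4)) = √(-169 - 52)*(-4*(5 + 2*(-4))) = √(-221)*(-4*(5 - 8)) = (I*√221)*(-4*(-3)) = (I*√221)*12 = 12*I*√221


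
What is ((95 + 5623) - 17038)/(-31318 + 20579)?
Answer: 11320/10739 ≈ 1.0541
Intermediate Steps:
((95 + 5623) - 17038)/(-31318 + 20579) = (5718 - 17038)/(-10739) = -11320*(-1/10739) = 11320/10739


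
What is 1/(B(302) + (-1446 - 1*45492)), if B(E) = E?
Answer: -1/46636 ≈ -2.1443e-5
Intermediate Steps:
1/(B(302) + (-1446 - 1*45492)) = 1/(302 + (-1446 - 1*45492)) = 1/(302 + (-1446 - 45492)) = 1/(302 - 46938) = 1/(-46636) = -1/46636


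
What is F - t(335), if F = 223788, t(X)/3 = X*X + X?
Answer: -113892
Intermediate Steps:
t(X) = 3*X + 3*X² (t(X) = 3*(X*X + X) = 3*(X² + X) = 3*(X + X²) = 3*X + 3*X²)
F - t(335) = 223788 - 3*335*(1 + 335) = 223788 - 3*335*336 = 223788 - 1*337680 = 223788 - 337680 = -113892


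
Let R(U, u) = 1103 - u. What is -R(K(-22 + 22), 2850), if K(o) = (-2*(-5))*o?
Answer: 1747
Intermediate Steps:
K(o) = 10*o
-R(K(-22 + 22), 2850) = -(1103 - 1*2850) = -(1103 - 2850) = -1*(-1747) = 1747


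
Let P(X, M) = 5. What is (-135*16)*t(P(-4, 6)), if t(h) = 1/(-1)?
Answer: 2160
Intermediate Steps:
t(h) = -1
(-135*16)*t(P(-4, 6)) = -135*16*(-1) = -2160*(-1) = 2160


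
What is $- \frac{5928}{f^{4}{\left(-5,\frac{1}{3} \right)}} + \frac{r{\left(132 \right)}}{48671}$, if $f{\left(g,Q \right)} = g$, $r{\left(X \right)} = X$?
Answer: $- \frac{288439188}{30419375} \approx -9.4821$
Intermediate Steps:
$- \frac{5928}{f^{4}{\left(-5,\frac{1}{3} \right)}} + \frac{r{\left(132 \right)}}{48671} = - \frac{5928}{\left(-5\right)^{4}} + \frac{132}{48671} = - \frac{5928}{625} + 132 \cdot \frac{1}{48671} = \left(-5928\right) \frac{1}{625} + \frac{132}{48671} = - \frac{5928}{625} + \frac{132}{48671} = - \frac{288439188}{30419375}$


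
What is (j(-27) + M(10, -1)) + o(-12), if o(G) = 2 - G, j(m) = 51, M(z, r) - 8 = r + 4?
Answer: 76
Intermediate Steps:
M(z, r) = 12 + r (M(z, r) = 8 + (r + 4) = 8 + (4 + r) = 12 + r)
(j(-27) + M(10, -1)) + o(-12) = (51 + (12 - 1)) + (2 - 1*(-12)) = (51 + 11) + (2 + 12) = 62 + 14 = 76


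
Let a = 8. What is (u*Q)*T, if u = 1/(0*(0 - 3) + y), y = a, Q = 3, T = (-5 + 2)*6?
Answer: -27/4 ≈ -6.7500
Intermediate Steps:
T = -18 (T = -3*6 = -18)
y = 8
u = ⅛ (u = 1/(0*(0 - 3) + 8) = 1/(0*(-3) + 8) = 1/(0 + 8) = 1/8 = ⅛ ≈ 0.12500)
(u*Q)*T = ((⅛)*3)*(-18) = (3/8)*(-18) = -27/4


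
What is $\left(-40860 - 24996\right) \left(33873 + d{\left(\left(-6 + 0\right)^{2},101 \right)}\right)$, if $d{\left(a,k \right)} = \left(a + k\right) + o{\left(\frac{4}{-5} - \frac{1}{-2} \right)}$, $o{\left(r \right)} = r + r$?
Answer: $- \frac{11198615232}{5} \approx -2.2397 \cdot 10^{9}$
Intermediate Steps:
$o{\left(r \right)} = 2 r$
$d{\left(a,k \right)} = - \frac{3}{5} + a + k$ ($d{\left(a,k \right)} = \left(a + k\right) + 2 \left(\frac{4}{-5} - \frac{1}{-2}\right) = \left(a + k\right) + 2 \left(4 \left(- \frac{1}{5}\right) - - \frac{1}{2}\right) = \left(a + k\right) + 2 \left(- \frac{4}{5} + \frac{1}{2}\right) = \left(a + k\right) + 2 \left(- \frac{3}{10}\right) = \left(a + k\right) - \frac{3}{5} = - \frac{3}{5} + a + k$)
$\left(-40860 - 24996\right) \left(33873 + d{\left(\left(-6 + 0\right)^{2},101 \right)}\right) = \left(-40860 - 24996\right) \left(33873 + \left(- \frac{3}{5} + \left(-6 + 0\right)^{2} + 101\right)\right) = - 65856 \left(33873 + \left(- \frac{3}{5} + \left(-6\right)^{2} + 101\right)\right) = - 65856 \left(33873 + \left(- \frac{3}{5} + 36 + 101\right)\right) = - 65856 \left(33873 + \frac{682}{5}\right) = \left(-65856\right) \frac{170047}{5} = - \frac{11198615232}{5}$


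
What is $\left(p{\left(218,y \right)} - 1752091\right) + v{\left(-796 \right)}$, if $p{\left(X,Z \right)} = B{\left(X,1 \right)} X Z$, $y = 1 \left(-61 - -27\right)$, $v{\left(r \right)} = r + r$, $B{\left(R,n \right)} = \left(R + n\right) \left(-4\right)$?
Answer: $4739229$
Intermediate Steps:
$B{\left(R,n \right)} = - 4 R - 4 n$
$v{\left(r \right)} = 2 r$
$y = -34$ ($y = 1 \left(-61 + 27\right) = 1 \left(-34\right) = -34$)
$p{\left(X,Z \right)} = X Z \left(-4 - 4 X\right)$ ($p{\left(X,Z \right)} = \left(- 4 X - 4\right) X Z = \left(-4 - 4 X\right) X Z = X \left(-4 - 4 X\right) Z = X Z \left(-4 - 4 X\right)$)
$\left(p{\left(218,y \right)} - 1752091\right) + v{\left(-796 \right)} = \left(\left(-4\right) 218 \left(-34\right) \left(1 + 218\right) - 1752091\right) + 2 \left(-796\right) = \left(\left(-4\right) 218 \left(-34\right) 219 - 1752091\right) - 1592 = \left(6492912 - 1752091\right) - 1592 = 4740821 - 1592 = 4739229$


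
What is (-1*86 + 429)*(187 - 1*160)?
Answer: 9261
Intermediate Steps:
(-1*86 + 429)*(187 - 1*160) = (-86 + 429)*(187 - 160) = 343*27 = 9261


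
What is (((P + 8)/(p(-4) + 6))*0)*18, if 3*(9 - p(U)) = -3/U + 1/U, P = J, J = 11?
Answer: 0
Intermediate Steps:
P = 11
p(U) = 9 + 2/(3*U) (p(U) = 9 - (-3/U + 1/U)/3 = 9 - (-2)/(3*U) = 9 + 2/(3*U))
(((P + 8)/(p(-4) + 6))*0)*18 = (((11 + 8)/((9 + (2/3)/(-4)) + 6))*0)*18 = ((19/((9 + (2/3)*(-1/4)) + 6))*0)*18 = ((19/((9 - 1/6) + 6))*0)*18 = ((19/(53/6 + 6))*0)*18 = ((19/(89/6))*0)*18 = ((19*(6/89))*0)*18 = ((114/89)*0)*18 = 0*18 = 0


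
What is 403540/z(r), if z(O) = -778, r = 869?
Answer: -201770/389 ≈ -518.69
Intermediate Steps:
403540/z(r) = 403540/(-778) = 403540*(-1/778) = -201770/389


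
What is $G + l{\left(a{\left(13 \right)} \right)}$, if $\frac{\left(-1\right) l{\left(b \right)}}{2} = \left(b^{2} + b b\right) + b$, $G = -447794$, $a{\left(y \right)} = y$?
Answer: $-448496$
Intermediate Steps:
$l{\left(b \right)} = - 4 b^{2} - 2 b$ ($l{\left(b \right)} = - 2 \left(\left(b^{2} + b b\right) + b\right) = - 2 \left(\left(b^{2} + b^{2}\right) + b\right) = - 2 \left(2 b^{2} + b\right) = - 2 \left(b + 2 b^{2}\right) = - 4 b^{2} - 2 b$)
$G + l{\left(a{\left(13 \right)} \right)} = -447794 - 26 \left(1 + 2 \cdot 13\right) = -447794 - 26 \left(1 + 26\right) = -447794 - 26 \cdot 27 = -447794 - 702 = -448496$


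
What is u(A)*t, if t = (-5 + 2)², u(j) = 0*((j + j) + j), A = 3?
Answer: 0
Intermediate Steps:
u(j) = 0 (u(j) = 0*(2*j + j) = 0*(3*j) = 0)
t = 9 (t = (-3)² = 9)
u(A)*t = 0*9 = 0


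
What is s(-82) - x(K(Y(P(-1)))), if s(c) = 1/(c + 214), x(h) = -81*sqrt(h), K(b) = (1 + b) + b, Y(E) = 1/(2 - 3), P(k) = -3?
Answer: 1/132 + 81*I ≈ 0.0075758 + 81.0*I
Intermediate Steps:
Y(E) = -1 (Y(E) = 1/(-1) = -1)
K(b) = 1 + 2*b
s(c) = 1/(214 + c)
s(-82) - x(K(Y(P(-1)))) = 1/(214 - 82) - (-81)*sqrt(1 + 2*(-1)) = 1/132 - (-81)*sqrt(1 - 2) = 1/132 - (-81)*sqrt(-1) = 1/132 - (-81)*I = 1/132 + 81*I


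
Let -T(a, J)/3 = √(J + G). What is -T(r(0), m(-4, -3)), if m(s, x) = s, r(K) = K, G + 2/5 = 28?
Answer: 3*√590/5 ≈ 14.574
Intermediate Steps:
G = 138/5 (G = -⅖ + 28 = 138/5 ≈ 27.600)
T(a, J) = -3*√(138/5 + J) (T(a, J) = -3*√(J + 138/5) = -3*√(138/5 + J))
-T(r(0), m(-4, -3)) = -(-3)*√(690 + 25*(-4))/5 = -(-3)*√(690 - 100)/5 = -(-3)*√590/5 = 3*√590/5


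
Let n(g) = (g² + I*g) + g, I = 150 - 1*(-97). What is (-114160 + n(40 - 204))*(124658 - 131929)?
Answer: 930222656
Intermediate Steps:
I = 247 (I = 150 + 97 = 247)
n(g) = g² + 248*g (n(g) = (g² + 247*g) + g = g² + 248*g)
(-114160 + n(40 - 204))*(124658 - 131929) = (-114160 + (40 - 204)*(248 + (40 - 204)))*(124658 - 131929) = (-114160 - 164*(248 - 164))*(-7271) = (-114160 - 164*84)*(-7271) = (-114160 - 13776)*(-7271) = -127936*(-7271) = 930222656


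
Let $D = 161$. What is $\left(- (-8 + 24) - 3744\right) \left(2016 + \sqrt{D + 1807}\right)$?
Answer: $-7580160 - 15040 \sqrt{123} \approx -7.747 \cdot 10^{6}$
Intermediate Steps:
$\left(- (-8 + 24) - 3744\right) \left(2016 + \sqrt{D + 1807}\right) = \left(- (-8 + 24) - 3744\right) \left(2016 + \sqrt{161 + 1807}\right) = \left(\left(-1\right) 16 - 3744\right) \left(2016 + \sqrt{1968}\right) = \left(-16 - 3744\right) \left(2016 + 4 \sqrt{123}\right) = - 3760 \left(2016 + 4 \sqrt{123}\right) = -7580160 - 15040 \sqrt{123}$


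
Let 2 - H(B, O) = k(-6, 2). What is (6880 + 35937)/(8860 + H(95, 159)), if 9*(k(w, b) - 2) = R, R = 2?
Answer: 385353/79738 ≈ 4.8327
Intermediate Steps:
k(w, b) = 20/9 (k(w, b) = 2 + (1/9)*2 = 2 + 2/9 = 20/9)
H(B, O) = -2/9 (H(B, O) = 2 - 1*20/9 = 2 - 20/9 = -2/9)
(6880 + 35937)/(8860 + H(95, 159)) = (6880 + 35937)/(8860 - 2/9) = 42817/(79738/9) = 42817*(9/79738) = 385353/79738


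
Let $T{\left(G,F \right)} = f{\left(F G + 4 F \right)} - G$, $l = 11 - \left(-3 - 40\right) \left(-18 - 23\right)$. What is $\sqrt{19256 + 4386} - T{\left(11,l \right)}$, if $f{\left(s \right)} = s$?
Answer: $26291 + \sqrt{23642} \approx 26445.0$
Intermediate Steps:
$l = -1752$ ($l = 11 - \left(-43\right) \left(-41\right) = 11 - 1763 = -1752$)
$T{\left(G,F \right)} = - G + 4 F + F G$ ($T{\left(G,F \right)} = \left(F G + 4 F\right) - G = \left(4 F + F G\right) - G = - G + 4 F + F G$)
$\sqrt{19256 + 4386} - T{\left(11,l \right)} = \sqrt{19256 + 4386} - \left(\left(-1\right) 11 - 1752 \left(4 + 11\right)\right) = \sqrt{23642} - \left(-11 - 26280\right) = \sqrt{23642} - -26291 = \sqrt{23642} + 26291 = 26291 + \sqrt{23642}$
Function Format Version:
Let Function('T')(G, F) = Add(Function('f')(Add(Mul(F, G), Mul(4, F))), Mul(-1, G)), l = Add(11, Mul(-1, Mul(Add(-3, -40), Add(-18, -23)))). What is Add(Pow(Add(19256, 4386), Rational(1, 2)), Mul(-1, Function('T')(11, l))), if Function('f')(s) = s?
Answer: Add(26291, Pow(23642, Rational(1, 2))) ≈ 26445.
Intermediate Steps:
l = -1752 (l = Add(11, Mul(-1, Mul(-43, -41))) = Add(11, Mul(-1, 1763)) = Add(11, -1763) = -1752)
Function('T')(G, F) = Add(Mul(-1, G), Mul(4, F), Mul(F, G)) (Function('T')(G, F) = Add(Add(Mul(F, G), Mul(4, F)), Mul(-1, G)) = Add(Add(Mul(4, F), Mul(F, G)), Mul(-1, G)) = Add(Mul(-1, G), Mul(4, F), Mul(F, G)))
Add(Pow(Add(19256, 4386), Rational(1, 2)), Mul(-1, Function('T')(11, l))) = Add(Pow(Add(19256, 4386), Rational(1, 2)), Mul(-1, Add(Mul(-1, 11), Mul(-1752, Add(4, 11))))) = Add(Pow(23642, Rational(1, 2)), Mul(-1, Add(-11, Mul(-1752, 15)))) = Add(Pow(23642, Rational(1, 2)), Mul(-1, Add(-11, -26280))) = Add(Pow(23642, Rational(1, 2)), Mul(-1, -26291)) = Add(Pow(23642, Rational(1, 2)), 26291) = Add(26291, Pow(23642, Rational(1, 2)))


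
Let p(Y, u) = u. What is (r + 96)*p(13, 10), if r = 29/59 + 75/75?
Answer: 57520/59 ≈ 974.92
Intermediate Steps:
r = 88/59 (r = 29*(1/59) + 75*(1/75) = 29/59 + 1 = 88/59 ≈ 1.4915)
(r + 96)*p(13, 10) = (88/59 + 96)*10 = (5752/59)*10 = 57520/59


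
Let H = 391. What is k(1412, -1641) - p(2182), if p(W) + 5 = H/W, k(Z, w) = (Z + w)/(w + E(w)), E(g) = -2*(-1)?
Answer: 17740319/3576298 ≈ 4.9605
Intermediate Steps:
E(g) = 2
k(Z, w) = (Z + w)/(2 + w) (k(Z, w) = (Z + w)/(w + 2) = (Z + w)/(2 + w))
p(W) = -5 + 391/W
k(1412, -1641) - p(2182) = (1412 - 1641)/(2 - 1641) - (-5 + 391/2182) = -229/(-1639) - (-5 + 391*(1/2182)) = -1/1639*(-229) - (-5 + 391/2182) = 229/1639 - 1*(-10519/2182) = 229/1639 + 10519/2182 = 17740319/3576298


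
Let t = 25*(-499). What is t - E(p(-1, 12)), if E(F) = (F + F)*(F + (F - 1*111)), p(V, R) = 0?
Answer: -12475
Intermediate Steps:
t = -12475
E(F) = 2*F*(-111 + 2*F) (E(F) = (2*F)*(F + (F - 111)) = (2*F)*(F + (-111 + F)) = (2*F)*(-111 + 2*F) = 2*F*(-111 + 2*F))
t - E(p(-1, 12)) = -12475 - 2*0*(-111 + 2*0) = -12475 - 2*0*(-111 + 0) = -12475 - 2*0*(-111) = -12475 - 1*0 = -12475 + 0 = -12475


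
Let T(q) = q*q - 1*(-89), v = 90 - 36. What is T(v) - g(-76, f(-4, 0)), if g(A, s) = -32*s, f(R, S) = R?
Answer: 2877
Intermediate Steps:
v = 54
T(q) = 89 + q² (T(q) = q² + 89 = 89 + q²)
T(v) - g(-76, f(-4, 0)) = (89 + 54²) - (-32)*(-4) = (89 + 2916) - 1*128 = 3005 - 128 = 2877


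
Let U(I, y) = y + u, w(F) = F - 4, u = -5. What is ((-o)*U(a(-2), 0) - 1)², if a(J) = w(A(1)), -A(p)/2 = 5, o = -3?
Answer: 256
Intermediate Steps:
A(p) = -10 (A(p) = -2*5 = -10)
w(F) = -4 + F
a(J) = -14 (a(J) = -4 - 10 = -14)
U(I, y) = -5 + y (U(I, y) = y - 5 = -5 + y)
((-o)*U(a(-2), 0) - 1)² = ((-1*(-3))*(-5 + 0) - 1)² = (3*(-5) - 1)² = (-15 - 1)² = (-16)² = 256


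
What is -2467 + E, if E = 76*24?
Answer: -643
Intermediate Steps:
E = 1824
-2467 + E = -2467 + 1824 = -643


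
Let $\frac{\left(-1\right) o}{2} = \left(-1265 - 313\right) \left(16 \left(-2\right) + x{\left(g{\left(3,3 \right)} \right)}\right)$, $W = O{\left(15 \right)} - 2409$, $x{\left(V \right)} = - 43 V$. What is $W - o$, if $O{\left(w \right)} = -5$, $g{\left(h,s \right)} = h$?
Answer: $505702$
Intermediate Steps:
$W = -2414$ ($W = -5 - 2409 = -2414$)
$o = -508116$ ($o = - 2 \left(-1265 - 313\right) \left(16 \left(-2\right) - 129\right) = - 2 \left(- 1578 \left(-32 - 129\right)\right) = - 2 \left(\left(-1578\right) \left(-161\right)\right) = \left(-2\right) 254058 = -508116$)
$W - o = -2414 - -508116 = -2414 + 508116 = 505702$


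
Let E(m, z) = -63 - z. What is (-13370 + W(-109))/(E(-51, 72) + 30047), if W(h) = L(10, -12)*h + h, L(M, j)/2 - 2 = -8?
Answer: -12171/29912 ≈ -0.40689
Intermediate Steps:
L(M, j) = -12 (L(M, j) = 4 + 2*(-8) = 4 - 16 = -12)
W(h) = -11*h (W(h) = -12*h + h = -11*h)
(-13370 + W(-109))/(E(-51, 72) + 30047) = (-13370 - 11*(-109))/((-63 - 1*72) + 30047) = (-13370 + 1199)/((-63 - 72) + 30047) = -12171/(-135 + 30047) = -12171/29912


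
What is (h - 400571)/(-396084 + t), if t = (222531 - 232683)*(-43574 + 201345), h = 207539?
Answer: 16086/133507273 ≈ 0.00012049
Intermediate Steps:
t = -1601691192 (t = -10152*157771 = -1601691192)
(h - 400571)/(-396084 + t) = (207539 - 400571)/(-396084 - 1601691192) = -193032/(-1602087276) = -193032*(-1/1602087276) = 16086/133507273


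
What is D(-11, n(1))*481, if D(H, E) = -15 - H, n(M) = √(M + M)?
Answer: -1924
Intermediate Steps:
n(M) = √2*√M (n(M) = √(2*M) = √2*√M)
D(-11, n(1))*481 = (-15 - 1*(-11))*481 = (-15 + 11)*481 = -4*481 = -1924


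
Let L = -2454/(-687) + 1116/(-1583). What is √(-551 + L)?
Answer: 3*I*√8003430633521/362507 ≈ 23.412*I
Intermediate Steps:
L = 1039330/362507 (L = -2454*(-1/687) + 1116*(-1/1583) = 818/229 - 1116/1583 = 1039330/362507 ≈ 2.8671)
√(-551 + L) = √(-551 + 1039330/362507) = √(-198702027/362507) = 3*I*√8003430633521/362507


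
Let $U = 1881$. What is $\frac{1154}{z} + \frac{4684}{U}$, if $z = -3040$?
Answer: $\frac{317597}{150480} \approx 2.1106$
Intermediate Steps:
$\frac{1154}{z} + \frac{4684}{U} = \frac{1154}{-3040} + \frac{4684}{1881} = 1154 \left(- \frac{1}{3040}\right) + 4684 \cdot \frac{1}{1881} = - \frac{577}{1520} + \frac{4684}{1881} = \frac{317597}{150480}$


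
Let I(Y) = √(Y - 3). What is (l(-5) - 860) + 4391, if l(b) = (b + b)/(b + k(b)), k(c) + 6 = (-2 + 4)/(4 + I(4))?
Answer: 187193/53 ≈ 3531.9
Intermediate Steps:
I(Y) = √(-3 + Y)
k(c) = -28/5 (k(c) = -6 + (-2 + 4)/(4 + √(-3 + 4)) = -6 + 2/(4 + √1) = -6 + 2/(4 + 1) = -6 + 2/5 = -6 + 2*(⅕) = -6 + ⅖ = -28/5)
l(b) = 2*b/(-28/5 + b) (l(b) = (b + b)/(b - 28/5) = (2*b)/(-28/5 + b) = 2*b/(-28/5 + b))
(l(-5) - 860) + 4391 = (10*(-5)/(-28 + 5*(-5)) - 860) + 4391 = (10*(-5)/(-28 - 25) - 860) + 4391 = (10*(-5)/(-53) - 860) + 4391 = (10*(-5)*(-1/53) - 860) + 4391 = (50/53 - 860) + 4391 = -45530/53 + 4391 = 187193/53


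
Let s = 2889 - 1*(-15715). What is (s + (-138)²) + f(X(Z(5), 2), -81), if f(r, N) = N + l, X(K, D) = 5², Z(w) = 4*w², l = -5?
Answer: 37562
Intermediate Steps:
X(K, D) = 25
f(r, N) = -5 + N (f(r, N) = N - 5 = -5 + N)
s = 18604 (s = 2889 + 15715 = 18604)
(s + (-138)²) + f(X(Z(5), 2), -81) = (18604 + (-138)²) + (-5 - 81) = (18604 + 19044) - 86 = 37648 - 86 = 37562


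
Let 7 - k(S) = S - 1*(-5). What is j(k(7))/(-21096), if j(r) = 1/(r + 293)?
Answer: -1/6075648 ≈ -1.6459e-7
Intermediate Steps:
k(S) = 2 - S (k(S) = 7 - (S - 1*(-5)) = 7 - (S + 5) = 7 - (5 + S) = 7 + (-5 - S) = 2 - S)
j(r) = 1/(293 + r)
j(k(7))/(-21096) = 1/((293 + (2 - 1*7))*(-21096)) = -1/21096/(293 + (2 - 7)) = -1/21096/(293 - 5) = -1/21096/288 = (1/288)*(-1/21096) = -1/6075648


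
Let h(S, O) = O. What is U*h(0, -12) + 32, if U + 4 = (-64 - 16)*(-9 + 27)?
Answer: 17360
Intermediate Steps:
U = -1444 (U = -4 + (-64 - 16)*(-9 + 27) = -4 - 80*18 = -4 - 1440 = -1444)
U*h(0, -12) + 32 = -1444*(-12) + 32 = 17328 + 32 = 17360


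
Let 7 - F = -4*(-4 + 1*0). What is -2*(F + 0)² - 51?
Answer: -213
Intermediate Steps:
F = -9 (F = 7 - (-4)*(-4 + 1*0) = 7 - (-4)*(-4 + 0) = 7 - (-4)*(-4) = 7 - 1*16 = 7 - 16 = -9)
-2*(F + 0)² - 51 = -2*(-9 + 0)² - 51 = -2*(-9)² - 51 = -2*81 - 51 = -162 - 51 = -213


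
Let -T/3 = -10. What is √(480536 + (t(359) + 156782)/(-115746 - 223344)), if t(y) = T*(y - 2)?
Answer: √13813236765049830/169545 ≈ 693.21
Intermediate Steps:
T = 30 (T = -3*(-10) = 30)
t(y) = -60 + 30*y (t(y) = 30*(y - 2) = 30*(-2 + y) = -60 + 30*y)
√(480536 + (t(359) + 156782)/(-115746 - 223344)) = √(480536 + ((-60 + 30*359) + 156782)/(-115746 - 223344)) = √(480536 + ((-60 + 10770) + 156782)/(-339090)) = √(480536 + (10710 + 156782)*(-1/339090)) = √(480536 + 167492*(-1/339090)) = √(480536 - 83746/169545) = √(81472392374/169545) = √13813236765049830/169545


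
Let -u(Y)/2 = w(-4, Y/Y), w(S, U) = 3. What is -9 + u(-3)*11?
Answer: -75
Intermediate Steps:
u(Y) = -6 (u(Y) = -2*3 = -6)
-9 + u(-3)*11 = -9 - 6*11 = -9 - 66 = -75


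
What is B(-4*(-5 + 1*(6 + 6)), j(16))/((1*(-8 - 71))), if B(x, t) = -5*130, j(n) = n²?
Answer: 650/79 ≈ 8.2278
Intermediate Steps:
B(x, t) = -650
B(-4*(-5 + 1*(6 + 6)), j(16))/((1*(-8 - 71))) = -650/(-8 - 71) = -650/(1*(-79)) = -650/(-79) = -650*(-1/79) = 650/79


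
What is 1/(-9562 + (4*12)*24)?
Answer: -1/8410 ≈ -0.00011891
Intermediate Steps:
1/(-9562 + (4*12)*24) = 1/(-9562 + 48*24) = 1/(-9562 + 1152) = 1/(-8410) = -1/8410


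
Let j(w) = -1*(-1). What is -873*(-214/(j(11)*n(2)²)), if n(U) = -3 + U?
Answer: 186822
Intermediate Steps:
j(w) = 1
-873*(-214/(j(11)*n(2)²)) = -873*(-214/(-3 + 2)²) = -873/((-1)²*(1*(-1/214))) = -873/(1*(-1/214)) = -873/(-1/214) = -873*(-214) = 186822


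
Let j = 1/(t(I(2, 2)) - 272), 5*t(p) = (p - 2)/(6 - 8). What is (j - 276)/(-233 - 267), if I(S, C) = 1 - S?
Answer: 374951/679250 ≈ 0.55201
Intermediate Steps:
t(p) = ⅕ - p/10 (t(p) = ((p - 2)/(6 - 8))/5 = ((-2 + p)/(-2))/5 = ((-2 + p)*(-½))/5 = (1 - p/2)/5 = ⅕ - p/10)
j = -10/2717 (j = 1/((⅕ - (1 - 1*2)/10) - 272) = 1/((⅕ - (1 - 2)/10) - 272) = 1/((⅕ - ⅒*(-1)) - 272) = 1/((⅕ + ⅒) - 272) = 1/(3/10 - 272) = 1/(-2717/10) = -10/2717 ≈ -0.0036805)
(j - 276)/(-233 - 267) = (-10/2717 - 276)/(-233 - 267) = -749902/2717/(-500) = -749902/2717*(-1/500) = 374951/679250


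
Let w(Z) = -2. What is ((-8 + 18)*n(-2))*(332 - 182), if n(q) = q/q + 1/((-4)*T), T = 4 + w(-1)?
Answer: 2625/2 ≈ 1312.5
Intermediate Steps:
T = 2 (T = 4 - 2 = 2)
n(q) = 7/8 (n(q) = q/q + 1/(-4*2) = 1 - ¼*½ = 1 - ⅛ = 7/8)
((-8 + 18)*n(-2))*(332 - 182) = ((-8 + 18)*(7/8))*(332 - 182) = (10*(7/8))*150 = (35/4)*150 = 2625/2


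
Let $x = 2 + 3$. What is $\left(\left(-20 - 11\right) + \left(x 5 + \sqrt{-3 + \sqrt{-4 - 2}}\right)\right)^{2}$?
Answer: $\left(6 - \sqrt{-3 + i \sqrt{6}}\right)^{2} \approx 25.072 - 19.796 i$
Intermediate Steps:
$x = 5$
$\left(\left(-20 - 11\right) + \left(x 5 + \sqrt{-3 + \sqrt{-4 - 2}}\right)\right)^{2} = \left(\left(-20 - 11\right) + \left(5 \cdot 5 + \sqrt{-3 + \sqrt{-4 - 2}}\right)\right)^{2} = \left(\left(-20 - 11\right) + \left(25 + \sqrt{-3 + \sqrt{-6}}\right)\right)^{2} = \left(-31 + \left(25 + \sqrt{-3 + i \sqrt{6}}\right)\right)^{2} = \left(-6 + \sqrt{-3 + i \sqrt{6}}\right)^{2}$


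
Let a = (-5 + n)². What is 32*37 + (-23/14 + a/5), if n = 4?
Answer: 82779/70 ≈ 1182.6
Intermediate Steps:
a = 1 (a = (-5 + 4)² = (-1)² = 1)
32*37 + (-23/14 + a/5) = 32*37 + (-23/14 + 1/5) = 1184 + (-23*1/14 + 1*(⅕)) = 1184 + (-23/14 + ⅕) = 1184 - 101/70 = 82779/70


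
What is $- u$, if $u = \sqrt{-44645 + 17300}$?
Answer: $- i \sqrt{27345} \approx - 165.36 i$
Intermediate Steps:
$u = i \sqrt{27345}$ ($u = \sqrt{-27345} = i \sqrt{27345} \approx 165.36 i$)
$- u = - i \sqrt{27345}$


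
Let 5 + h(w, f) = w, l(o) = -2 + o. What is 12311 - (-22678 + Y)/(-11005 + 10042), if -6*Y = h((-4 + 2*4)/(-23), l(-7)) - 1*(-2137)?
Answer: 272146573/22149 ≈ 12287.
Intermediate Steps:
h(w, f) = -5 + w
Y = -8172/23 (Y = -((-5 + (-4 + 2*4)/(-23)) - 1*(-2137))/6 = -((-5 + (-4 + 8)*(-1/23)) + 2137)/6 = -((-5 + 4*(-1/23)) + 2137)/6 = -((-5 - 4/23) + 2137)/6 = -(-119/23 + 2137)/6 = -⅙*49032/23 = -8172/23 ≈ -355.30)
12311 - (-22678 + Y)/(-11005 + 10042) = 12311 - (-22678 - 8172/23)/(-11005 + 10042) = 12311 - (-529766)/(23*(-963)) = 12311 - (-529766)*(-1)/(23*963) = 12311 - 1*529766/22149 = 12311 - 529766/22149 = 272146573/22149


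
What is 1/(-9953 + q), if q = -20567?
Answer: -1/30520 ≈ -3.2765e-5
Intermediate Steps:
1/(-9953 + q) = 1/(-9953 - 20567) = 1/(-30520) = -1/30520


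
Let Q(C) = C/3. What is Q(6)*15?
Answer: 30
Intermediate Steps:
Q(C) = C/3 (Q(C) = C*(⅓) = C/3)
Q(6)*15 = ((⅓)*6)*15 = 2*15 = 30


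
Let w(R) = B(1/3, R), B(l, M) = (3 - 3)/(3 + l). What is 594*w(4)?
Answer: 0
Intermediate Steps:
B(l, M) = 0 (B(l, M) = 0/(3 + l) = 0)
w(R) = 0
594*w(4) = 594*0 = 0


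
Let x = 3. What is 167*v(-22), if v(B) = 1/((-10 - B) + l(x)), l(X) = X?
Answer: 167/15 ≈ 11.133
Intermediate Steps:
v(B) = 1/(-7 - B) (v(B) = 1/((-10 - B) + 3) = 1/(-7 - B))
167*v(-22) = 167*(-1/(7 - 22)) = 167*(-1/(-15)) = 167*(-1*(-1/15)) = 167*(1/15) = 167/15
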